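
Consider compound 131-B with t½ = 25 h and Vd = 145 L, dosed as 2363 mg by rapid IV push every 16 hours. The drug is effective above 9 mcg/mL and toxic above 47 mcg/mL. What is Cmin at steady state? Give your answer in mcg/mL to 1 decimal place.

29.2 mcg/mL

k = ln2/t½ = ln2/25 ≈ 0.027726 h⁻¹; fraction remaining f = e^(−kτ) = e^(−0.027726×16) ≈ 0.6417.
At steady state, accumulation factor R = 1/(1 − e^(−kτ)) ≈ 2.7910.
Each bolus raises the concentration by D/Vd = 2363/145 ≈ 16.297 mcg/mL.
Cmax,ss = C₀/(1 − f) ≈ 16.297/0.3583 ≈ 45.484 mcg/mL.
Steady-state trough Cmin,ss = Cmax,ss·f ≈ 45.484 × 0.6417 ≈ 29.187 mcg/mL.
Trough 29.2 mcg/mL vs MEC 9 mcg/mL: adequate.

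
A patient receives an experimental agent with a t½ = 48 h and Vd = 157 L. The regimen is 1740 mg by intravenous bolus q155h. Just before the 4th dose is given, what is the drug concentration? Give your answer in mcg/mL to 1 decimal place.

1.3 mcg/mL

f = (1/2)^(τ/t½) = (1/2)^(155/48) ≈ 0.1066.
C₀ = D/Vd = 1740/157 ≈ 11.083 mcg/mL.
Before the 4th dose, 3 doses have been given. Superposition: Cmin = C₀·(f + f² + … + f^3).
≈ 11.083 × (0.1066 + 0.0114 + 0.0012) ≈ 11.083 × 0.1192 ≈ 1.321 mcg/mL.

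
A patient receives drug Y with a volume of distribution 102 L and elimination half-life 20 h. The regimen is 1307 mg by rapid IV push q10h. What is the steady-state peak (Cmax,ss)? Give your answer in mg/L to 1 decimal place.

k = ln2/t½ = ln2/20 ≈ 0.034657 h⁻¹; fraction remaining f = e^(−kτ) = e^(−0.034657×10) ≈ 0.7071.
Accumulation ratio R = 1/(1 − f) ≈ 1/0.2929 ≈ 3.4141.
Each bolus raises the concentration by D/Vd = 1307/102 ≈ 12.814 mg/L.
Steady-state peak Cmax,ss = C₀·R ≈ 12.814 × 3.4141 ≈ 43.748 mg/L.

43.7 mg/L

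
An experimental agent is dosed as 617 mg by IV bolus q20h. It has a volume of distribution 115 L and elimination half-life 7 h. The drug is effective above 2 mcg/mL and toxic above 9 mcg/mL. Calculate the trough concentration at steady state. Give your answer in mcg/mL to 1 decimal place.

0.9 mcg/mL

τ/t½ = 20/7 ≈ 2.8571, so fraction remaining f = (1/2)^(20/7) ≈ 0.1380.
Each bolus raises the concentration by D/Vd = 617/115 ≈ 5.365 mcg/mL.
Steady-state trough Cmin,ss = C₀·f/(1−f) ≈ 5.365 × 0.1380/0.8620 ≈ 0.859 mcg/mL.
Trough 0.9 mcg/mL vs MEC 2 mcg/mL: subtherapeutic.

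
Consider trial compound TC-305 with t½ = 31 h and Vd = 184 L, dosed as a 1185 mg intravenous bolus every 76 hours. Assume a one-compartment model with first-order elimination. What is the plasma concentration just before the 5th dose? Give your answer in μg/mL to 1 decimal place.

1.4 μg/mL

f = (1/2)^(τ/t½) = (1/2)^(76/31) ≈ 0.1828.
C₀ = D/Vd = 1185/184 ≈ 6.440 μg/mL.
Before the 5th dose, 4 doses have been given. Superposition: Cmin = C₀·(f + f² + … + f^4).
≈ 6.440 × (0.1828 + 0.0334 + 0.0061 + 0.0011) ≈ 6.440 × 0.2234 ≈ 1.439 μg/mL.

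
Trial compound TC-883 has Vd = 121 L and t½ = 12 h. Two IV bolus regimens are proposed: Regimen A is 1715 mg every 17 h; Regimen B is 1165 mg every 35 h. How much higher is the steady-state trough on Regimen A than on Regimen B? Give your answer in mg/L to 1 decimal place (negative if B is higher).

Regimen A: f = (1/2)^(17/12) ≈ 0.3746; Cmin,ss = (1715/121)·f/(1−f) ≈ 8.490 mg/L.
Regimen B: f = (1/2)^(35/12) ≈ 0.1324; Cmin,ss = (1165/121)·f/(1−f) ≈ 1.469 mg/L.
Difference ≈ 8.490 − 1.469 ≈ 7.021 mg/L.

7.0 mg/L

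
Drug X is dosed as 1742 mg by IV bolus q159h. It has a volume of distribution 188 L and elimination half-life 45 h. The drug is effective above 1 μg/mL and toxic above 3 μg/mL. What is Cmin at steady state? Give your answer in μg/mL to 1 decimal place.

0.9 μg/mL

τ/t½ = 159/45 ≈ 3.5333, so fraction remaining f = (1/2)^(159/45) ≈ 0.0864.
Accumulation ratio R = 1/(1 − f) ≈ 1/0.9136 ≈ 1.0946.
Single-dose peak C₀ = D/Vd = 1742/188 ≈ 9.266 μg/mL.
Steady-state peak Cmax,ss = C₀·R ≈ 9.266 × 1.0946 ≈ 10.143 μg/mL.
Steady-state trough Cmin,ss = Cmax,ss·f ≈ 10.143 × 0.0864 ≈ 0.876 μg/mL.
Trough 0.9 μg/mL vs MEC 1 μg/mL: subtherapeutic.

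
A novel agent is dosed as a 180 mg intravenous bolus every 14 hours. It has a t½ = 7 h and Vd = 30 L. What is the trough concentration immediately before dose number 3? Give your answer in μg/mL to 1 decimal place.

1.9 μg/mL

f = (1/2)^(τ/t½) = (1/2)^(14/7) ≈ 0.2500.
C₀ = D/Vd = 180/30 ≈ 6.000 μg/mL.
Before the 3rd dose, 2 doses have been given. Superposition: Cmin = C₀·(f + f²).
≈ 6.000 × (0.2500 + 0.0625) ≈ 6.000 × 0.3125 ≈ 1.875 μg/mL.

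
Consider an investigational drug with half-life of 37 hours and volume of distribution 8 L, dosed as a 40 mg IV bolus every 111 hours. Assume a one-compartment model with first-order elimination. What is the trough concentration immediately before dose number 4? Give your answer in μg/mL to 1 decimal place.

f = (1/2)^(τ/t½) = (1/2)^(111/37) ≈ 0.1250.
C₀ = D/Vd = 40/8 ≈ 5.000 μg/mL.
Before the 4th dose, 3 doses have been given. Superposition: Cmin = C₀·(f + f² + … + f^3).
≈ 5.000 × (0.1250 + 0.0156 + 0.0020) ≈ 5.000 × 0.1426 ≈ 0.713 μg/mL.

0.7 μg/mL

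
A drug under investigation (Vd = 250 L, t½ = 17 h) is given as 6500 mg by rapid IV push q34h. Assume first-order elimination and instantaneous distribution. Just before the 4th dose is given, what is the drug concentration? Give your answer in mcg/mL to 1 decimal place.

f = (1/2)^(τ/t½) = (1/2)^(34/17) ≈ 0.2500.
C₀ = D/Vd = 6500/250 ≈ 26.000 mcg/mL.
Before the 4th dose, 3 doses have been given. Superposition: Cmin = C₀·(f + f² + … + f^3).
≈ 26.000 × (0.2500 + 0.0625 + 0.0156) ≈ 26.000 × 0.3281 ≈ 8.531 mcg/mL.

8.5 mcg/mL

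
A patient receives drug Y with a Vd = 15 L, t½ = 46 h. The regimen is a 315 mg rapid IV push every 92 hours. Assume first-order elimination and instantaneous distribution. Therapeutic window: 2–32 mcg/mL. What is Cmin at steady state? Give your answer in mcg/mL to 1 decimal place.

The dosing interval is 2 half-lives, so f = 2^(−2) = 0.25.
Accumulation ratio R = 1/(1 − f) = 1/0.75 = 4/3.
Single-dose peak C₀ = D/Vd = 315/15 = 21 mcg/mL.
Steady-state peak Cmax,ss = C₀·R = 21 × 4/3 ≈ 28.000 mcg/mL.
Steady-state trough Cmin,ss = Cmax,ss·f ≈ 28.000 × 0.25 ≈ 7.000 mcg/mL.
Trough 7.0 mcg/mL vs MEC 2 mcg/mL: adequate.

7.0 mcg/mL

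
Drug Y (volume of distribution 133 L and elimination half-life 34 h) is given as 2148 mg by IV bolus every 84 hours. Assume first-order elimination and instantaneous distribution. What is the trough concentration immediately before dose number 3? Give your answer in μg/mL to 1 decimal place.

3.4 μg/mL

f = (1/2)^(τ/t½) = (1/2)^(84/34) ≈ 0.1804.
C₀ = D/Vd = 2148/133 ≈ 16.150 μg/mL.
Before the 3rd dose, 2 doses have been given. Superposition: Cmin = C₀·(f + f²).
≈ 16.150 × (0.1804 + 0.0325) ≈ 16.150 × 0.2129 ≈ 3.438 μg/mL.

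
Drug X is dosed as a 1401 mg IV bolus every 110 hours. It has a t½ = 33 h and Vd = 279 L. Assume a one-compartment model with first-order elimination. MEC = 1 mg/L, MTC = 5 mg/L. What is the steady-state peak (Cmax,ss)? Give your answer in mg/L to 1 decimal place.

k = ln2/t½ = ln2/33 ≈ 0.021004 h⁻¹; fraction remaining f = e^(−kτ) = e^(−0.021004×110) ≈ 0.0992.
At steady state, accumulation factor R = 1/(1 − e^(−kτ)) ≈ 1.1101.
Single-dose peak C₀ = D/Vd = 1401/279 ≈ 5.022 mg/L.
Steady-state peak Cmax,ss = C₀·R ≈ 5.022 × 1.1101 ≈ 5.575 mg/L.
Peak 5.6 mg/L vs MTC 5 mg/L: exceeds toxic threshold.

5.6 mg/L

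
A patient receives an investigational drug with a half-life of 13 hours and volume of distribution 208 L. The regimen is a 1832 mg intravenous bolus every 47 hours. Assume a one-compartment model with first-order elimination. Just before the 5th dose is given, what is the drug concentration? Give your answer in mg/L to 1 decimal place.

f = (1/2)^(τ/t½) = (1/2)^(47/13) ≈ 0.0816.
C₀ = D/Vd = 1832/208 ≈ 8.808 mg/L.
Before the 5th dose, 4 doses have been given. Superposition: Cmin = C₀·(f + f² + … + f^4).
≈ 8.808 × (0.0816 + 0.0067 + 0.0005 + 0.0000) ≈ 8.808 × 0.0888 ≈ 0.782 mg/L.

0.8 mg/L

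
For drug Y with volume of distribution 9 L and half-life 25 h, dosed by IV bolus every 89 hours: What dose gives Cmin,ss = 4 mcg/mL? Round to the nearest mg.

389 mg

τ/t½ = 89/25 ≈ 3.56, so f = (1/2)^(89/25) ≈ 0.084788.
Cmin,ss = (D/Vd)·f/(1−f), so D = Cmin,ss·Vd·(1−f)/f.
D = 4 × 9 × (1−f)/f ≈ 4 × 9 × 10.79412 ≈ 388.59 mg.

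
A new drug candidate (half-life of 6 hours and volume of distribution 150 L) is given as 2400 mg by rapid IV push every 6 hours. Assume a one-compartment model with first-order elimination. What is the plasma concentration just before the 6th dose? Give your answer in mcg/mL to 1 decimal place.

f = (1/2)^(τ/t½) = (1/2)^(6/6) ≈ 0.5000.
C₀ = D/Vd = 2400/150 ≈ 16.000 mcg/mL.
Before the 6th dose, 5 doses have been given. Superposition: Cmin = C₀·(f + f² + … + f^5).
≈ 16.000 × (0.5000 + 0.2500 + 0.1250 + 0.0625 + 0.0313) ≈ 16.000 × 0.9688 ≈ 15.501 mcg/mL.

15.5 mcg/mL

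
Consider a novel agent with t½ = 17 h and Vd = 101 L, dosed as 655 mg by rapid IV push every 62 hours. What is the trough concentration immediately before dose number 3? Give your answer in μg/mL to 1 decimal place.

f = (1/2)^(τ/t½) = (1/2)^(62/17) ≈ 0.0798.
C₀ = D/Vd = 655/101 ≈ 6.485 μg/mL.
Before the 3rd dose, 2 doses have been given. Superposition: Cmin = C₀·(f + f²).
≈ 6.485 × (0.0798 + 0.0064) ≈ 6.485 × 0.0862 ≈ 0.559 μg/mL.

0.6 μg/mL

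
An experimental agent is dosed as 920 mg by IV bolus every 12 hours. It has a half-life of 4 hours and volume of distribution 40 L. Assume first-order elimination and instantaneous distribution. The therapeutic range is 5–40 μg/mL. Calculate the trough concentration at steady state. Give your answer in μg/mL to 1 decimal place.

The dosing interval is 3 half-lives, so f = 2^(−3) = 0.125.
At steady state, R = 1/(1 − 0.125) = 8/7.
Single-dose peak C₀ = D/Vd = 920/40 = 23 μg/mL.
Steady-state peak Cmax,ss = C₀·R = 23 × 8/7 ≈ 26.286 μg/mL.
Steady-state trough Cmin,ss = Cmax,ss·f ≈ 26.286 × 0.125 ≈ 3.286 μg/mL.
Trough 3.3 μg/mL vs MEC 5 μg/mL: subtherapeutic.

3.3 μg/mL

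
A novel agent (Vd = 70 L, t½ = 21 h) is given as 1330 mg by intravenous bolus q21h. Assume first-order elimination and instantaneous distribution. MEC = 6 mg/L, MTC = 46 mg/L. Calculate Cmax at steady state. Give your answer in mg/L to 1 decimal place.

τ = 21 h = 1 half-life, so f = (1/2)^1 = 0.5.
Accumulation ratio R = 1/(1 − f) = 1/0.5 = 2/1.
Single-dose peak C₀ = D/Vd = 1330/70 = 19 mg/L.
Steady-state peak Cmax,ss = C₀·R = 19 × 2/1 ≈ 38.000 mg/L.
Peak 38.0 mg/L vs MTC 46 mg/L: below toxic threshold.

38.0 mg/L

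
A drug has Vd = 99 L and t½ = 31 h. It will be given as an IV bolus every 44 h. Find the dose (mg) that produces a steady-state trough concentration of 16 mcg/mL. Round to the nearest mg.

τ/t½ = 44/31 ≈ 1.4194, so f = (1/2)^(44/31) ≈ 0.373879.
Cmin,ss = (D/Vd)·f/(1−f), so D = Cmin,ss·Vd·(1−f)/f.
D = 16 × 99 × (1−f)/f ≈ 16 × 99 × 1.67466 ≈ 2652.66 mg.

2653 mg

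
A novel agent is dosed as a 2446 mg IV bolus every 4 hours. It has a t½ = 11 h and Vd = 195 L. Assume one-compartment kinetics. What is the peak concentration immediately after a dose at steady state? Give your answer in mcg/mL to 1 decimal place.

56.3 mcg/mL

Over one 4-h interval, 4/11 ≈ 0.36364 half-lives elapse, leaving f ≈ 0.7772 of each dose.
Accumulation ratio R = 1/(1 − f) ≈ 1/0.2228 ≈ 4.4883.
Single-dose peak C₀ = D/Vd = 2446/195 ≈ 12.544 mcg/mL.
Cmax,ss = C₀/(1 − f) ≈ 12.544/0.2228 ≈ 56.302 mcg/mL.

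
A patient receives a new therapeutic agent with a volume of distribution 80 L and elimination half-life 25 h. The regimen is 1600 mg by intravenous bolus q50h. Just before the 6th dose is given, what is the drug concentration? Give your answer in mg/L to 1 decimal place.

6.7 mg/L

f = (1/2)^(τ/t½) = (1/2)^(50/25) ≈ 0.2500.
C₀ = D/Vd = 1600/80 ≈ 20.000 mg/L.
Before the 6th dose, 5 doses have been given. Superposition: Cmin = C₀·(f + f² + … + f^5).
≈ 20.000 × (0.2500 + 0.0625 + 0.0156 + 0.0039 + 0.0010) ≈ 20.000 × 0.3330 ≈ 6.660 mg/L.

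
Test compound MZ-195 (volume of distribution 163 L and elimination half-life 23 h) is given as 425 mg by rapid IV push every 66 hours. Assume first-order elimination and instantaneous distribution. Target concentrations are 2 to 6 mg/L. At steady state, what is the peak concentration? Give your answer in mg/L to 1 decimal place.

k = ln2/t½ = ln2/23 ≈ 0.030137 h⁻¹; fraction remaining f = e^(−kτ) = e^(−0.030137×66) ≈ 0.1368.
At steady state, accumulation factor R = 1/(1 − e^(−kτ)) ≈ 1.1585.
Single-dose peak C₀ = D/Vd = 425/163 ≈ 2.607 mg/L.
Steady-state peak Cmax,ss = C₀·R ≈ 2.607 × 1.1585 ≈ 3.020 mg/L.
Peak 3.0 mg/L vs MTC 6 mg/L: below toxic threshold.

3.0 mg/L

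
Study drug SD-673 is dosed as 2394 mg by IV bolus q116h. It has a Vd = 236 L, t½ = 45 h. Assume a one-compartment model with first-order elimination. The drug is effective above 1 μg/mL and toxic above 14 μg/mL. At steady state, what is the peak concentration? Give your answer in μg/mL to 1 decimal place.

k = ln2/t½ = ln2/45 ≈ 0.015403 h⁻¹; fraction remaining f = e^(−kτ) = e^(−0.015403×116) ≈ 0.1675.
Accumulation ratio R = 1/(1 − f) ≈ 1/0.8325 ≈ 1.2012.
Each bolus raises the concentration by D/Vd = 2394/236 ≈ 10.144 μg/mL.
Steady-state peak Cmax,ss = C₀·R ≈ 10.144 × 1.2012 ≈ 12.185 μg/mL.
Peak 12.2 μg/mL vs MTC 14 μg/mL: below toxic threshold.

12.2 μg/mL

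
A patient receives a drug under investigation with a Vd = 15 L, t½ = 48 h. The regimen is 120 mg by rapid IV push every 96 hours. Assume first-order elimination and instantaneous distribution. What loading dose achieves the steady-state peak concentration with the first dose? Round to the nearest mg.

f = (1/2)^(96/48) ≈ 0.250000; accumulation ratio R = 1/(1−f) ≈ 1.33333.
Loading dose to hit Cmax,ss on first dose: D_load = D_maint·R ≈ 120 × 1.33333 ≈ 160.00 mg.

160 mg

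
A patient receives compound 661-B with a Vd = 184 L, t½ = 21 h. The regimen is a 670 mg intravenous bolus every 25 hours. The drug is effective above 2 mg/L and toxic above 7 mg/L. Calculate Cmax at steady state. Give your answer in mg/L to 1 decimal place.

6.5 mg/L

τ/t½ = 25/21 ≈ 1.1905, so fraction remaining f = (1/2)^(25/21) ≈ 0.4382.
At steady state, accumulation factor R = 1/(1 − e^(−kτ)) ≈ 1.7800.
Single-dose peak C₀ = D/Vd = 670/184 ≈ 3.641 mg/L.
Steady-state peak Cmax,ss = C₀·R ≈ 3.641 × 1.7800 ≈ 6.481 mg/L.
Peak 6.5 mg/L vs MTC 7 mg/L: below toxic threshold.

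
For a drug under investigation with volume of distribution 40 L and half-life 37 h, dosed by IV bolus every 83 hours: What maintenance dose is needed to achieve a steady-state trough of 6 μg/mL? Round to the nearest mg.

τ/t½ = 83/37 ≈ 2.2432, so f = (1/2)^(83/37) ≈ 0.211211.
Cmin,ss = (D/Vd)·f/(1−f), so D = Cmin,ss·Vd·(1−f)/f.
D = 6 × 40 × (1−f)/f ≈ 6 × 40 × 3.73460 ≈ 896.30 mg.

896 mg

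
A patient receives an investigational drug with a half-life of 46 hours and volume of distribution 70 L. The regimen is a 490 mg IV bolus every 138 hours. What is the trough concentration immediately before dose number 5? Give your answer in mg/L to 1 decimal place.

1.0 mg/L

f = (1/2)^(τ/t½) = (1/2)^(138/46) ≈ 0.1250.
C₀ = D/Vd = 490/70 ≈ 7.000 mg/L.
Before the 5th dose, 4 doses have been given. Superposition: Cmin = C₀·(f + f² + … + f^4).
≈ 7.000 × (0.1250 + 0.0156 + 0.0020 + 0.0002) ≈ 7.000 × 0.1428 ≈ 1.000 mg/L.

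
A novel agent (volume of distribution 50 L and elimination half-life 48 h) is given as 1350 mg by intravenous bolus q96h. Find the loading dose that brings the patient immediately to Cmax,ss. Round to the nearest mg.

1800 mg

f = (1/2)^(96/48) ≈ 0.250000; accumulation ratio R = 1/(1−f) ≈ 1.33333.
Loading dose to hit Cmax,ss on first dose: D_load = D_maint·R ≈ 1350 × 1.33333 ≈ 1800.00 mg.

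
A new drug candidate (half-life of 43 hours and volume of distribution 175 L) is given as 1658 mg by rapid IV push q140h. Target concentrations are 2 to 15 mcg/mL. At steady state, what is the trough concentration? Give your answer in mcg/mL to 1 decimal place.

1.1 mcg/mL

τ/t½ = 140/43 ≈ 3.2558, so fraction remaining f = (1/2)^(140/43) ≈ 0.1047.
Accumulation ratio R = 1/(1 − f) ≈ 1/0.8953 ≈ 1.1169.
Single-dose peak C₀ = D/Vd = 1658/175 ≈ 9.474 mcg/mL.
Steady-state peak Cmax,ss = C₀·R ≈ 9.474 × 1.1169 ≈ 10.582 mcg/mL.
One interval later, Cmin,ss = Cmax,ss·e^(−kτ) ≈ 10.582 × 0.1047 ≈ 1.108 mcg/mL.
Trough 1.1 mcg/mL vs MEC 2 mcg/mL: subtherapeutic.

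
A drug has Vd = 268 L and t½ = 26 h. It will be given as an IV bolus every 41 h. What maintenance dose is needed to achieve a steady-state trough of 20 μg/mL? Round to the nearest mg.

τ/t½ = 41/26 ≈ 1.5769, so f = (1/2)^(41/26) ≈ 0.335196.
Cmin,ss = (D/Vd)·f/(1−f), so D = Cmin,ss·Vd·(1−f)/f.
D = 20 × 268 × (1−f)/f ≈ 20 × 268 × 1.98333 ≈ 10630.65 mg.

10631 mg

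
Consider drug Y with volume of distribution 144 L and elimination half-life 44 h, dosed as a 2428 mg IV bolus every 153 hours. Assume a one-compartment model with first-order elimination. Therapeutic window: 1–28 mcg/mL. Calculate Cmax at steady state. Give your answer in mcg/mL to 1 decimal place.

k = ln2/t½ = ln2/44 ≈ 0.015753 h⁻¹; fraction remaining f = e^(−kτ) = e^(−0.015753×153) ≈ 0.0898.
Accumulation ratio R = 1/(1 − f) ≈ 1/0.9102 ≈ 1.0987.
Single-dose peak C₀ = D/Vd = 2428/144 ≈ 16.861 mcg/mL.
Cmax,ss = C₀/(1 − f) ≈ 16.861/0.9102 ≈ 18.525 mcg/mL.
Peak 18.5 mcg/mL vs MTC 28 mcg/mL: below toxic threshold.

18.5 mcg/mL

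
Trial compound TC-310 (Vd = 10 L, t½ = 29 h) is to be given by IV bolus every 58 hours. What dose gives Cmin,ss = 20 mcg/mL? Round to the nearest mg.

τ/t½ = 58/29 ≈ 2, so f = (1/2)^(58/29) ≈ 0.250000.
Cmin,ss = (D/Vd)·f/(1−f), so D = Cmin,ss·Vd·(1−f)/f.
D = 20 × 10 × (1−f)/f ≈ 20 × 10 × 3.00000 ≈ 600.00 mg.

600 mg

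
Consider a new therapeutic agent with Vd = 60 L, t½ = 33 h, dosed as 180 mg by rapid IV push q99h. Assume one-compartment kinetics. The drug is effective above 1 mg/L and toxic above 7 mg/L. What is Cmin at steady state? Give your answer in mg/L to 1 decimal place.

τ = 99 h = 3 half-lives, so f = (1/2)^3 = 0.125.
Accumulation ratio R = 1/(1 − f) = 1/0.875 = 8/7.
Single-dose peak C₀ = D/Vd = 180/60 = 3 mg/L.
Steady-state peak Cmax,ss = C₀·R = 3 × 8/7 ≈ 3.429 mg/L.
Steady-state trough Cmin,ss = Cmax,ss·f ≈ 3.429 × 0.125 ≈ 0.429 mg/L.
Trough 0.4 mg/L vs MEC 1 mg/L: subtherapeutic.

0.4 mg/L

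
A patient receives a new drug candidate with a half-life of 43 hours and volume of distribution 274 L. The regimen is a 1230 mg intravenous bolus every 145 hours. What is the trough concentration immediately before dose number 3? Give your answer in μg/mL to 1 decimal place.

f = (1/2)^(τ/t½) = (1/2)^(145/43) ≈ 0.0966.
C₀ = D/Vd = 1230/274 ≈ 4.489 μg/mL.
Before the 3rd dose, 2 doses have been given. Superposition: Cmin = C₀·(f + f²).
≈ 4.489 × (0.0966 + 0.0093) ≈ 4.489 × 0.1059 ≈ 0.475 μg/mL.

0.5 μg/mL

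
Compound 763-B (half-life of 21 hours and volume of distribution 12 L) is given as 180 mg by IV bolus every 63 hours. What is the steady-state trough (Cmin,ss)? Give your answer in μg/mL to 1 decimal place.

2.1 μg/mL

The dosing interval is 3 half-lives, so f = 2^(−3) = 0.125.
Accumulation ratio R = 1/(1 − f) = 1/0.875 = 8/7.
Single-dose peak C₀ = D/Vd = 180/12 = 15 μg/mL.
Steady-state peak Cmax,ss = C₀·R = 15 × 8/7 ≈ 17.143 μg/mL.
Steady-state trough Cmin,ss = Cmax,ss·f ≈ 17.143 × 0.125 ≈ 2.143 μg/mL.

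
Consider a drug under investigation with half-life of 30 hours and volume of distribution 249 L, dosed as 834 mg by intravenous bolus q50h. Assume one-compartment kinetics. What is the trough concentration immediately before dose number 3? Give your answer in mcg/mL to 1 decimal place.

f = (1/2)^(τ/t½) = (1/2)^(50/30) ≈ 0.3150.
C₀ = D/Vd = 834/249 ≈ 3.349 mcg/mL.
Before the 3rd dose, 2 doses have been given. Superposition: Cmin = C₀·(f + f²).
≈ 3.349 × (0.3150 + 0.0992) ≈ 3.349 × 0.4142 ≈ 1.387 mcg/mL.

1.4 mcg/mL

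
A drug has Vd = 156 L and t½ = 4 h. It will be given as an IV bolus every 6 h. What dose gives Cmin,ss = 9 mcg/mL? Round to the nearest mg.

τ/t½ = 6/4 ≈ 1.5, so f = (1/2)^(6/4) ≈ 0.353553.
Cmin,ss = (D/Vd)·f/(1−f), so D = Cmin,ss·Vd·(1−f)/f.
D = 9 × 156 × (1−f)/f ≈ 9 × 156 × 1.82843 ≈ 2567.12 mg.

2567 mg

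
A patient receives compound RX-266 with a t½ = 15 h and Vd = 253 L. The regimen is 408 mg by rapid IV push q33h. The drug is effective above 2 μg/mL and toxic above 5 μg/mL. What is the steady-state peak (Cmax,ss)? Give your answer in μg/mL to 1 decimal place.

Over one 33-h interval, 33/15 ≈ 2.2 half-lives elapse, leaving f ≈ 0.2176 of each dose.
Accumulation ratio R = 1/(1 − f) ≈ 1/0.7824 ≈ 1.2781.
Single-dose peak C₀ = D/Vd = 408/253 ≈ 1.613 μg/mL.
Cmax,ss = C₀/(1 − f) ≈ 1.613/0.7824 ≈ 2.062 μg/mL.
Peak 2.1 μg/mL vs MTC 5 μg/mL: below toxic threshold.

2.1 μg/mL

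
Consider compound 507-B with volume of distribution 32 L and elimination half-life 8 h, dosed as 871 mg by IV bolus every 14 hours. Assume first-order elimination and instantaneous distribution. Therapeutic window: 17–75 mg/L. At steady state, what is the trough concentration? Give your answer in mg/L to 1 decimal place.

k = ln2/t½ = ln2/8 ≈ 0.086643 h⁻¹; fraction remaining f = e^(−kτ) = e^(−0.086643×14) ≈ 0.2973.
Single-dose peak C₀ = D/Vd = 871/32 ≈ 27.219 mg/L.
Steady-state trough Cmin,ss = C₀·f/(1−f) ≈ 27.219 × 0.2973/0.7027 ≈ 11.516 mg/L.
Trough 11.5 mg/L vs MEC 17 mg/L: subtherapeutic.

11.5 mg/L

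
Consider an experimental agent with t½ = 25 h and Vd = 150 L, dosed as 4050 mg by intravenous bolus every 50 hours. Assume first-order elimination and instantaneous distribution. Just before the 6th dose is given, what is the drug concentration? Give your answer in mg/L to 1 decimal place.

9.0 mg/L

f = (1/2)^(τ/t½) = (1/2)^(50/25) ≈ 0.2500.
C₀ = D/Vd = 4050/150 ≈ 27.000 mg/L.
Before the 6th dose, 5 doses have been given. Superposition: Cmin = C₀·(f + f² + … + f^5).
≈ 27.000 × (0.2500 + 0.0625 + 0.0156 + 0.0039 + 0.0010) ≈ 27.000 × 0.3330 ≈ 8.991 mg/L.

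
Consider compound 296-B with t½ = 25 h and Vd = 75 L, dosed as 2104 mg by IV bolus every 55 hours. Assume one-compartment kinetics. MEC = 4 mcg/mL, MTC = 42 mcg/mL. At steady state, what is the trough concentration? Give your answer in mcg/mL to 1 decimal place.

7.8 mcg/mL

τ/t½ = 55/25 ≈ 2.2, so fraction remaining f = (1/2)^(55/25) ≈ 0.2176.
At steady state, accumulation factor R = 1/(1 − e^(−kτ)) ≈ 1.2781.
Each bolus raises the concentration by D/Vd = 2104/75 ≈ 28.053 mcg/mL.
Steady-state peak Cmax,ss = C₀·R ≈ 28.053 × 1.2781 ≈ 35.855 mcg/mL.
One interval later, Cmin,ss = Cmax,ss·e^(−kτ) ≈ 35.855 × 0.2176 ≈ 7.802 mcg/mL.
Trough 7.8 mcg/mL vs MEC 4 mcg/mL: adequate.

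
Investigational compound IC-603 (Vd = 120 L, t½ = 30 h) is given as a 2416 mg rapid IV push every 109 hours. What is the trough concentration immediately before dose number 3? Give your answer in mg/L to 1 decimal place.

f = (1/2)^(τ/t½) = (1/2)^(109/30) ≈ 0.0806.
C₀ = D/Vd = 2416/120 ≈ 20.133 mg/L.
Before the 3rd dose, 2 doses have been given. Superposition: Cmin = C₀·(f + f²).
≈ 20.133 × (0.0806 + 0.0065) ≈ 20.133 × 0.0871 ≈ 1.754 mg/L.

1.8 mg/L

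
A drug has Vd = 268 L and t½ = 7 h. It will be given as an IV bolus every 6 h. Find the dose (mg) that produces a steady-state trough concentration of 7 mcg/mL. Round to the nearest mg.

τ/t½ = 6/7 ≈ 0.85714, so f = (1/2)^(6/7) ≈ 0.552045.
Cmin,ss = (D/Vd)·f/(1−f), so D = Cmin,ss·Vd·(1−f)/f.
D = 7 × 268 × (1−f)/f ≈ 7 × 268 × 0.81145 ≈ 1522.28 mg.

1522 mg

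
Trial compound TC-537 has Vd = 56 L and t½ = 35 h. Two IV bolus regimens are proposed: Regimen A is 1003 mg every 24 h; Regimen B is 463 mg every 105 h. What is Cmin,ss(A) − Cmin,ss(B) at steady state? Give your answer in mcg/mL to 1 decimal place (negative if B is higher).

Regimen A: f = (1/2)^(24/35) ≈ 0.6217; Cmin,ss = (1003/56)·f/(1−f) ≈ 29.435 mcg/mL.
Regimen B: f = (1/2)^(105/35) ≈ 0.1250; Cmin,ss = (463/56)·f/(1−f) ≈ 1.181 mcg/mL.
Difference ≈ 29.435 − 1.181 ≈ 28.254 mcg/mL.

28.3 mcg/mL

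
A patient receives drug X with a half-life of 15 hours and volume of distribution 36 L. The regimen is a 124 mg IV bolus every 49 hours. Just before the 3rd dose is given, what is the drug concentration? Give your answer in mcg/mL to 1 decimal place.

f = (1/2)^(τ/t½) = (1/2)^(49/15) ≈ 0.1039.
C₀ = D/Vd = 124/36 ≈ 3.444 mcg/mL.
Before the 3rd dose, 2 doses have been given. Superposition: Cmin = C₀·(f + f²).
≈ 3.444 × (0.1039 + 0.0108) ≈ 3.444 × 0.1147 ≈ 0.395 mcg/mL.

0.4 mcg/mL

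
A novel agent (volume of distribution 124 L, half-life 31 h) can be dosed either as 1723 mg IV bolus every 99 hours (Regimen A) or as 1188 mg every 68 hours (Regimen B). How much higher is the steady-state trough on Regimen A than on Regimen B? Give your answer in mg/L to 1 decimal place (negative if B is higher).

Regimen A: f = (1/2)^(99/31) ≈ 0.1093; Cmin,ss = (1723/124)·f/(1−f) ≈ 1.705 mg/L.
Regimen B: f = (1/2)^(68/31) ≈ 0.2186; Cmin,ss = (1188/124)·f/(1−f) ≈ 2.680 mg/L.
Difference ≈ 1.705 − 2.680 ≈ -0.975 mg/L.

-1.0 mg/L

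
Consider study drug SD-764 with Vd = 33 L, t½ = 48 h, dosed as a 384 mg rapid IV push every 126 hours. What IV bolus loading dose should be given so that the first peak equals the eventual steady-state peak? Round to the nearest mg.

f = (1/2)^(126/48) ≈ 0.162105; accumulation ratio R = 1/(1−f) ≈ 1.19347.
Loading dose to hit Cmax,ss on first dose: D_load = D_maint·R ≈ 384 × 1.19347 ≈ 458.29 mg.

458 mg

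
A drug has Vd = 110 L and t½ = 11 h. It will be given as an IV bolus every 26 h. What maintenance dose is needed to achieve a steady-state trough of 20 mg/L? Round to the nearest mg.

9123 mg

τ/t½ = 26/11 ≈ 2.3636, so f = (1/2)^(26/11) ≈ 0.194301.
Cmin,ss = (D/Vd)·f/(1−f), so D = Cmin,ss·Vd·(1−f)/f.
D = 20 × 110 × (1−f)/f ≈ 20 × 110 × 4.14665 ≈ 9122.63 mg.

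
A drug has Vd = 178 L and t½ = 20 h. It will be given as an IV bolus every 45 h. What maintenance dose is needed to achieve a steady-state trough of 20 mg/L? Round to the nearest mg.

13374 mg

τ/t½ = 45/20 ≈ 2.25, so f = (1/2)^(45/20) ≈ 0.210224.
Cmin,ss = (D/Vd)·f/(1−f), so D = Cmin,ss·Vd·(1−f)/f.
D = 20 × 178 × (1−f)/f ≈ 20 × 178 × 3.75683 ≈ 13374.31 mg.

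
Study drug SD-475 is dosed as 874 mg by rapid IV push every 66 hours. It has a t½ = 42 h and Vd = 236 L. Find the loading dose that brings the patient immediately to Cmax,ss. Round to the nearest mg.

1317 mg

f = (1/2)^(66/42) ≈ 0.336475; accumulation ratio R = 1/(1−f) ≈ 1.50710.
Loading dose to hit Cmax,ss on first dose: D_load = D_maint·R ≈ 874 × 1.50710 ≈ 1317.21 mg.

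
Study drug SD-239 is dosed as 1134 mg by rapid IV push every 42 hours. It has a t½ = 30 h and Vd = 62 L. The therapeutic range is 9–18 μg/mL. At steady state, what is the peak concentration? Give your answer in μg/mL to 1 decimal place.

Over one 42-h interval, 42/30 ≈ 1.4 half-lives elapse, leaving f ≈ 0.3789 of each dose.
At steady state, accumulation factor R = 1/(1 − e^(−kτ)) ≈ 1.6100.
Each bolus raises the concentration by D/Vd = 1134/62 ≈ 18.290 μg/mL.
Steady-state peak Cmax,ss = C₀·R ≈ 18.290 × 1.6100 ≈ 29.447 μg/mL.
Peak 29.4 μg/mL vs MTC 18 μg/mL: exceeds toxic threshold.

29.4 μg/mL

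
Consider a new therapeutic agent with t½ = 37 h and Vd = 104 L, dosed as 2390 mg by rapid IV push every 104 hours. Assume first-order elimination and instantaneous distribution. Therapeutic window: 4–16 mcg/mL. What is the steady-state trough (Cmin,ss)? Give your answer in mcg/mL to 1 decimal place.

3.8 mcg/mL

k = ln2/t½ = ln2/37 ≈ 0.018734 h⁻¹; fraction remaining f = e^(−kτ) = e^(−0.018734×104) ≈ 0.1425.
At steady state, accumulation factor R = 1/(1 − e^(−kτ)) ≈ 1.1662.
Single-dose peak C₀ = D/Vd = 2390/104 ≈ 22.981 mcg/mL.
Steady-state peak Cmax,ss = C₀·R ≈ 22.981 × 1.1662 ≈ 26.800 mcg/mL.
Steady-state trough Cmin,ss = Cmax,ss·f ≈ 26.800 × 0.1425 ≈ 3.819 mcg/mL.
Trough 3.8 mcg/mL vs MEC 4 mcg/mL: subtherapeutic.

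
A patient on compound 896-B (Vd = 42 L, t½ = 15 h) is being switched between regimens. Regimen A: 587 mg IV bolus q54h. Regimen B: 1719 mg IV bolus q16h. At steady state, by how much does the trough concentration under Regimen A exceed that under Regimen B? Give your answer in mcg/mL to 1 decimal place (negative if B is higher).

Regimen A: f = (1/2)^(54/15) ≈ 0.0825; Cmin,ss = (587/42)·f/(1−f) ≈ 1.257 mcg/mL.
Regimen B: f = (1/2)^(16/15) ≈ 0.4774; Cmin,ss = (1719/42)·f/(1−f) ≈ 37.389 mcg/mL.
Difference ≈ 1.257 − 37.389 ≈ -36.132 mcg/mL.

-36.1 mcg/mL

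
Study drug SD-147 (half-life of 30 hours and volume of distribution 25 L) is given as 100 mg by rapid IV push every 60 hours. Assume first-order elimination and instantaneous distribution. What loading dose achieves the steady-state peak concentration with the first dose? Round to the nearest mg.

f = (1/2)^(60/30) ≈ 0.250000; accumulation ratio R = 1/(1−f) ≈ 1.33333.
Loading dose to hit Cmax,ss on first dose: D_load = D_maint·R ≈ 100 × 1.33333 ≈ 133.33 mg.

133 mg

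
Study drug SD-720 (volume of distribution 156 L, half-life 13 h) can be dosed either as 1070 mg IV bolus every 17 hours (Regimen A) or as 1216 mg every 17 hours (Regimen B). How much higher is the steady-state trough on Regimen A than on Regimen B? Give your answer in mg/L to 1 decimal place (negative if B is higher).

-0.6 mg/L

Regimen A: f = (1/2)^(17/13) ≈ 0.4040; Cmin,ss = (1070/156)·f/(1−f) ≈ 4.649 mg/L.
Regimen B: f = (1/2)^(17/13) ≈ 0.4040; Cmin,ss = (1216/156)·f/(1−f) ≈ 5.284 mg/L.
Difference ≈ 4.649 − 5.284 ≈ -0.635 mg/L.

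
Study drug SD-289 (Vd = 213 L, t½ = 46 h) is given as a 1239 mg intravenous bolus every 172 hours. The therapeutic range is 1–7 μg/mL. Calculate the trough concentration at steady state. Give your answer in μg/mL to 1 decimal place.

0.5 μg/mL

τ/t½ = 172/46 ≈ 3.7391, so fraction remaining f = (1/2)^(172/46) ≈ 0.0749.
Accumulation ratio R = 1/(1 − f) ≈ 1/0.9251 ≈ 1.0810.
Each bolus raises the concentration by D/Vd = 1239/213 ≈ 5.817 μg/mL.
Steady-state peak Cmax,ss = C₀·R ≈ 5.817 × 1.0810 ≈ 6.288 μg/mL.
Steady-state trough Cmin,ss = Cmax,ss·f ≈ 6.288 × 0.0749 ≈ 0.471 μg/mL.
Trough 0.5 μg/mL vs MEC 1 μg/mL: subtherapeutic.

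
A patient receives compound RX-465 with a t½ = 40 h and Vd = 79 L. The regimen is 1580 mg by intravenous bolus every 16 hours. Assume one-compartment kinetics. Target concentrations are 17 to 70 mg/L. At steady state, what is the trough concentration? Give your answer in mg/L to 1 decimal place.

τ/t½ = 16/40 ≈ 0.4, so fraction remaining f = (1/2)^(16/40) ≈ 0.7579.
At steady state, accumulation factor R = 1/(1 − e^(−kτ)) ≈ 4.1305.
Single-dose peak C₀ = D/Vd = 1580/79 ≈ 20.000 mg/L.
Steady-state peak Cmax,ss = C₀·R ≈ 20.000 × 4.1305 ≈ 82.610 mg/L.
One interval later, Cmin,ss = Cmax,ss·e^(−kτ) ≈ 82.610 × 0.7579 ≈ 62.610 mg/L.
Trough 62.6 mg/L vs MEC 17 mg/L: adequate.

62.6 mg/L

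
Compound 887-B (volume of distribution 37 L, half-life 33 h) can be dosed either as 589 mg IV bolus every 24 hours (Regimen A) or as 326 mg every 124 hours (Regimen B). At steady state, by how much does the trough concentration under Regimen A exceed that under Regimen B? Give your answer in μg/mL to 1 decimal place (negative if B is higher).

Regimen A: f = (1/2)^(24/33) ≈ 0.6040; Cmin,ss = (589/37)·f/(1−f) ≈ 24.280 μg/mL.
Regimen B: f = (1/2)^(124/33) ≈ 0.0739; Cmin,ss = (326/37)·f/(1−f) ≈ 0.703 μg/mL.
Difference ≈ 24.280 − 0.703 ≈ 23.577 μg/mL.

23.6 μg/mL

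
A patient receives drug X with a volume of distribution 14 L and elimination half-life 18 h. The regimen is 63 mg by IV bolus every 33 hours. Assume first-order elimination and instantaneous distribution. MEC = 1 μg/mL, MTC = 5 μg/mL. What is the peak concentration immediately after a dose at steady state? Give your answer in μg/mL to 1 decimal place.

6.3 μg/mL

k = ln2/t½ = ln2/18 ≈ 0.038508 h⁻¹; fraction remaining f = e^(−kτ) = e^(−0.038508×33) ≈ 0.2806.
At steady state, accumulation factor R = 1/(1 − e^(−kτ)) ≈ 1.3900.
Each bolus raises the concentration by D/Vd = 63/14 ≈ 4.500 μg/mL.
Cmax,ss = C₀/(1 − f) ≈ 4.500/0.7194 ≈ 6.255 μg/mL.
Peak 6.3 μg/mL vs MTC 5 μg/mL: exceeds toxic threshold.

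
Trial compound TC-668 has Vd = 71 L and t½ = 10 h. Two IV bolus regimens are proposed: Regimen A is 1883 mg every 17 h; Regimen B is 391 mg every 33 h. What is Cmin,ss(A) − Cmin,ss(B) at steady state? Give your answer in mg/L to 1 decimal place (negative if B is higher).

Regimen A: f = (1/2)^(17/10) ≈ 0.3078; Cmin,ss = (1883/71)·f/(1−f) ≈ 11.793 mg/L.
Regimen B: f = (1/2)^(33/10) ≈ 0.1015; Cmin,ss = (391/71)·f/(1−f) ≈ 0.622 mg/L.
Difference ≈ 11.793 − 0.622 ≈ 11.171 mg/L.

11.2 mg/L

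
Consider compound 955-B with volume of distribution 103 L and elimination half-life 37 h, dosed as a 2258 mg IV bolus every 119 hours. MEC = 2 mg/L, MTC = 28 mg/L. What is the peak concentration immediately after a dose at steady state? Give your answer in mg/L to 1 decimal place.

k = ln2/t½ = ln2/37 ≈ 0.018734 h⁻¹; fraction remaining f = e^(−kτ) = e^(−0.018734×119) ≈ 0.1076.
At steady state, accumulation factor R = 1/(1 − e^(−kτ)) ≈ 1.1206.
Each bolus raises the concentration by D/Vd = 2258/103 ≈ 21.922 mg/L.
Steady-state peak Cmax,ss = C₀·R ≈ 21.922 × 1.1206 ≈ 24.566 mg/L.
Peak 24.6 mg/L vs MTC 28 mg/L: below toxic threshold.

24.6 mg/L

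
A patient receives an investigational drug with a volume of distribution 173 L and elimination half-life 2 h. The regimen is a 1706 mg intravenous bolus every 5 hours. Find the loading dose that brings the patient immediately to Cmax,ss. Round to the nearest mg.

f = (1/2)^(5/2) ≈ 0.176777; accumulation ratio R = 1/(1−f) ≈ 1.21474.
Loading dose to hit Cmax,ss on first dose: D_load = D_maint·R ≈ 1706 × 1.21474 ≈ 2072.35 mg.

2072 mg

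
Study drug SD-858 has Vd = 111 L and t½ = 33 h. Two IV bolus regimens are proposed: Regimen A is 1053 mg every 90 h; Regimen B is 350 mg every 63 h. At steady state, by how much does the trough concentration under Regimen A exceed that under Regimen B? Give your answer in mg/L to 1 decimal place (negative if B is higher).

Regimen A: f = (1/2)^(90/33) ≈ 0.1510; Cmin,ss = (1053/111)·f/(1−f) ≈ 1.687 mg/L.
Regimen B: f = (1/2)^(63/33) ≈ 0.2663; Cmin,ss = (350/111)·f/(1−f) ≈ 1.144 mg/L.
Difference ≈ 1.687 − 1.144 ≈ 0.543 mg/L.

0.5 mg/L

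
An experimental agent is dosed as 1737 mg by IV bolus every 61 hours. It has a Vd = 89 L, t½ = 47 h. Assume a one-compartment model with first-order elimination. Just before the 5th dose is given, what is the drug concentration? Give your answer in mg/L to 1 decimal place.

f = (1/2)^(τ/t½) = (1/2)^(61/47) ≈ 0.4067.
C₀ = D/Vd = 1737/89 ≈ 19.517 mg/L.
Before the 5th dose, 4 doses have been given. Superposition: Cmin = C₀·(f + f² + … + f^4).
≈ 19.517 × (0.4067 + 0.1654 + 0.0673 + 0.0274) ≈ 19.517 × 0.6668 ≈ 13.014 mg/L.

13.0 mg/L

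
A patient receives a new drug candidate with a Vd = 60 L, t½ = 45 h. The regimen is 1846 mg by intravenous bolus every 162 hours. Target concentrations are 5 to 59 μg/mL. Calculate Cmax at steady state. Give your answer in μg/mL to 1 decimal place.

Over one 162-h interval, 162/45 ≈ 3.6 half-lives elapse, leaving f ≈ 0.0825 of each dose.
At steady state, accumulation factor R = 1/(1 − e^(−kτ)) ≈ 1.0899.
Single-dose peak C₀ = D/Vd = 1846/60 ≈ 30.767 μg/mL.
Steady-state peak Cmax,ss = C₀·R ≈ 30.767 × 1.0899 ≈ 33.533 μg/mL.
Peak 33.5 μg/mL vs MTC 59 μg/mL: below toxic threshold.

33.5 μg/mL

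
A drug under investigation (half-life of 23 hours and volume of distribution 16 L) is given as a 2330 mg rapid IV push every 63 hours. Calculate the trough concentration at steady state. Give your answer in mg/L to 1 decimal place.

k = ln2/t½ = ln2/23 ≈ 0.030137 h⁻¹; fraction remaining f = e^(−kτ) = e^(−0.030137×63) ≈ 0.1498.
Each bolus raises the concentration by D/Vd = 2330/16 ≈ 145.625 mg/L.
Steady-state trough Cmin,ss = C₀·f/(1−f) ≈ 145.625 × 0.1498/0.8502 ≈ 25.658 mg/L.

25.7 mg/L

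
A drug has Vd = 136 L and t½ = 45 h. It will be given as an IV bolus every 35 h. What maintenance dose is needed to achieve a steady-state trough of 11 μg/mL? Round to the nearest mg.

τ/t½ = 35/45 ≈ 0.77778, so f = (1/2)^(35/45) ≈ 0.583265.
Cmin,ss = (D/Vd)·f/(1−f), so D = Cmin,ss·Vd·(1−f)/f.
D = 11 × 136 × (1−f)/f ≈ 11 × 136 × 0.71449 ≈ 1068.88 mg.

1069 mg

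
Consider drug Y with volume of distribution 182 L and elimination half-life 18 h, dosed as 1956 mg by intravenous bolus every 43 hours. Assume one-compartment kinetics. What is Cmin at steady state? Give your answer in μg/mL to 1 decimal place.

τ/t½ = 43/18 ≈ 2.3889, so fraction remaining f = (1/2)^(43/18) ≈ 0.1909.
At steady state, accumulation factor R = 1/(1 − e^(−kτ)) ≈ 1.2359.
Each bolus raises the concentration by D/Vd = 1956/182 ≈ 10.747 μg/mL.
Steady-state peak Cmax,ss = C₀·R ≈ 10.747 × 1.2359 ≈ 13.282 μg/mL.
One interval later, Cmin,ss = Cmax,ss·e^(−kτ) ≈ 13.282 × 0.1909 ≈ 2.536 μg/mL.

2.5 μg/mL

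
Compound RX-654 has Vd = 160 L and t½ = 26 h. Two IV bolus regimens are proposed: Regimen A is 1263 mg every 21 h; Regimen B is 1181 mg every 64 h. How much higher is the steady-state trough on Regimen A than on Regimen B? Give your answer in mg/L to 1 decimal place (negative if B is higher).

Regimen A: f = (1/2)^(21/26) ≈ 0.5713; Cmin,ss = (1263/160)·f/(1−f) ≈ 10.519 mg/L.
Regimen B: f = (1/2)^(64/26) ≈ 0.1816; Cmin,ss = (1181/160)·f/(1−f) ≈ 1.638 mg/L.
Difference ≈ 10.519 − 1.638 ≈ 8.881 mg/L.

8.9 mg/L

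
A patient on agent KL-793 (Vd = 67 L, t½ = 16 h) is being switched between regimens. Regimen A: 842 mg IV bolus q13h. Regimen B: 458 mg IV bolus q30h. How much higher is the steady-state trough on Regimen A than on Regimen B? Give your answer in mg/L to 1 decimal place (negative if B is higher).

14.1 mg/L

Regimen A: f = (1/2)^(13/16) ≈ 0.5694; Cmin,ss = (842/67)·f/(1−f) ≈ 16.618 mg/L.
Regimen B: f = (1/2)^(30/16) ≈ 0.2726; Cmin,ss = (458/67)·f/(1−f) ≈ 2.562 mg/L.
Difference ≈ 16.618 − 2.562 ≈ 14.056 mg/L.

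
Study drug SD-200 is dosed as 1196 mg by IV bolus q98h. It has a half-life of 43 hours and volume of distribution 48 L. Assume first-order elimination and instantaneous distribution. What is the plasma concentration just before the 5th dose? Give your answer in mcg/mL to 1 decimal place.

f = (1/2)^(τ/t½) = (1/2)^(98/43) ≈ 0.2060.
C₀ = D/Vd = 1196/48 ≈ 24.917 mcg/mL.
Before the 5th dose, 4 doses have been given. Superposition: Cmin = C₀·(f + f² + … + f^4).
≈ 24.917 × (0.2060 + 0.0424 + 0.0087 + 0.0018) ≈ 24.917 × 0.2589 ≈ 6.451 mcg/mL.

6.5 mcg/mL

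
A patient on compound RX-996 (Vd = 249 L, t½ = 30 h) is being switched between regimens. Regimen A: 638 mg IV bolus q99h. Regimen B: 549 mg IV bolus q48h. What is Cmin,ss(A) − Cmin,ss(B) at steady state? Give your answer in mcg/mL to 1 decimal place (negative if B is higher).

-0.8 mcg/mL

Regimen A: f = (1/2)^(99/30) ≈ 0.1015; Cmin,ss = (638/249)·f/(1−f) ≈ 0.289 mcg/mL.
Regimen B: f = (1/2)^(48/30) ≈ 0.3299; Cmin,ss = (549/249)·f/(1−f) ≈ 1.085 mcg/mL.
Difference ≈ 0.289 − 1.085 ≈ -0.796 mcg/mL.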